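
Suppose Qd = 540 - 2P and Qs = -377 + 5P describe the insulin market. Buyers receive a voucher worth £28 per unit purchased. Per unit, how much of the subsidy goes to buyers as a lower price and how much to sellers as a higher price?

Buyers gain £20 per unit; sellers gain £8 per unit

Pre-subsidy: 540 - 2P = -377 + 5P gives P* = 131, Q* = 278.
With the rebate, buyers effectively pay Pb = Ps − 28, where Ps is the price sellers receive.
Demand in terms of Ps becomes Qd = 540 − 2(Ps − 28) = 596 - 2Ps. Setting this equal to supply: 596 - 2Ps = -377 + 5Ps, so Ps = 139.
Buyers pay Pb = 139 − 28 = 111; Q' = -377 + 5·139 = 318.
Buyers' price falls by P* − Pb = 131 − 111 = 20; sellers' price rises by Ps − P* = 139 − 131 = 8.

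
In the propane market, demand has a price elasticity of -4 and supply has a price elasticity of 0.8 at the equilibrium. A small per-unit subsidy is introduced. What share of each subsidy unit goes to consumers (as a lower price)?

Consumer share = 1/6

For a small subsidy around the equilibrium, the benefit split depends on the relative slopes, which at a point are proportional to the elasticities.
Buyer share = εs/(εs + |εd|) = 0.8/(0.8 + 4) = 1/6; seller share = |εd|/(εs + |εd|) = 5/6.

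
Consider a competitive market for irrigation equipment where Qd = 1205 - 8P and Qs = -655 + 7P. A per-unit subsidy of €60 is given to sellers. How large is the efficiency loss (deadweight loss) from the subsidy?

Pre-subsidy: 1205 - 8P = -655 + 7P gives P* = 124, Q* = 213.
With the subsidy, sellers receive Ps = Pb + 60 for each unit, where Pb is the price buyers pay.
Supply in terms of Pb becomes Qs = -655 + 7(Pb + 60) = -235 + 7Pb. Setting this equal to demand: 1205 - 8Pb = -235 + 7Pb, so Pb = 96.
Sellers receive Ps = 96 + 60 = 156; Q' = 1205 − 8·96 = 437.
The subsidy expands output by 437 − 213 = 224 past the efficient level; on those units the gap between marginal cost and willingness to pay runs from 0 up to 60.
DWL = ½ × 60 × 224 = 6720.

Deadweight loss = €6720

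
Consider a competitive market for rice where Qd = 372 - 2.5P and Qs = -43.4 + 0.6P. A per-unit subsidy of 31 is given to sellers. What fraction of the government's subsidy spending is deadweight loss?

Pre-subsidy: 372 - 2.5P = -43.4 + 0.6P gives P* = 134, Q* = 37.
With the subsidy, sellers receive Ps = Pb + 31 for each unit, where Pb is the price buyers pay.
Supply in terms of Pb becomes Qs = -43.4 + 0.6(Pb + 31) = -24.8 + 0.6Pb. Setting this equal to demand: 372 - 2.5Pb = -24.8 + 0.6Pb, so Pb = 128.
Sellers receive Ps = 128 + 31 = 159; Q' = 372 − 2.5·128 = 52.
ΔCS = ½(37 + 52)(134 − 128) = 267; ΔPS = ½(37 + 52)(159 − 134) = 1112.5.
Government spending = 31 × 52 = 1612.
DWL = ½ × 31 × (52 − 37) = 232.5; fraction = 232.5 / 1612 = 15/104.

DWL / government spending = 15/104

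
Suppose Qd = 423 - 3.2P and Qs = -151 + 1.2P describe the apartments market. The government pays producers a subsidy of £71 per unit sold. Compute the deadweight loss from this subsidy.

Pre-subsidy: 423 - 3.2P = -151 + 1.2P gives P* = 1435/11, Q* = 61/11.
With the subsidy, sellers receive Ps = Pb + 71 for each unit, where Pb is the price buyers pay.
Supply in terms of Pb becomes Qs = -151 + 1.2(Pb + 71) = -65.8 + 1.2Pb. Setting this equal to demand: 423 - 3.2Pb = -65.8 + 1.2Pb, so Pb = 1222/11.
Sellers receive Ps = 1222/11 + 71 = 2003/11; Q' = 423 − 3.2·(1222/11) = 3713/55.
The subsidy expands output by 3713/55 − 61/11 = 3408/55 past the efficient level; on those units the gap between marginal cost and willingness to pay runs from 0 up to 71.
DWL = ½ × 71 × 3408/55 = 120984/55.

Deadweight loss = 120984/55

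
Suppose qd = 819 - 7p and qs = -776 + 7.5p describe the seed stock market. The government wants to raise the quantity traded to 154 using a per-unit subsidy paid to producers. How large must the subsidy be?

Required subsidy s = 29 per unit

At q = 154, invert demand for the buyer price: pb = (819 − 154)/7 = 95; invert supply for the seller price: ps = (154 − (-776))/7.5 = 124.
The subsidy must fill the gap: s = ps − pb = 124 − 95 = 29.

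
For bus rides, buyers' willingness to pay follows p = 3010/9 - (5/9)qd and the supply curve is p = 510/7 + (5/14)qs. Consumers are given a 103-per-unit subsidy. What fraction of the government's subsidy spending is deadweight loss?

DWL / government spending = 63/446

Pre-subsidy: 3010/9 - (5/9)q = 510/7 + (5/14)q gives q* = 6592/23 and p* = 4030/23.
With the rebate, buyers effectively pay pb = ps − 103, where ps is the price sellers receive.
On the curves, pb = 3010/9 - (5/9)q and ps = 510/7 + (5/14)q; the wedge ps − pb = 103 gives 510/7 + (5/14)q − (3010/9 - (5/9)q) = 103, so q' = 45938/115.
Then pb = 3010/9 − (5/9)·(45938/115) = 2588/23 and ps = 510/7 + (5/14)·(45938/115) = 4957/23.
ΔCS = ½(6592/23 + 45938/115)(4030/23 − 2588/23) = 56885458/2645; ΔPS = ½(6592/23 + 45938/115)(4957/23 − 4030/23) = 36569223/2645.
Government spending = 103 × 45938/115 = 4731614/115.
DWL = ½ × 103 × (45938/115 − 6592/23) = 668367/115; fraction = (668367/115) / (4731614/115) = 63/446.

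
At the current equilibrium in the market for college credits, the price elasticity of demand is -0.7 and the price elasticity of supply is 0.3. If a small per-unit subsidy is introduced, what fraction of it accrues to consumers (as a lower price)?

For a small subsidy around the equilibrium, the benefit split depends on the relative slopes, which at a point are proportional to the elasticities.
Buyer share = εs/(εs + |εd|) = 0.3/(0.3 + 0.7) = 0.3; seller share = |εd|/(εs + |εd|) = 0.7.

Consumer share = 0.3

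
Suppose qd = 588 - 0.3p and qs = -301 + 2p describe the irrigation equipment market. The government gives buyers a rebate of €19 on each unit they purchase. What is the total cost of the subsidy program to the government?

Government cost = €9063

Pre-subsidy: 588 - 0.3p = -301 + 2p gives p* = 8890/23, q* = 10857/23.
With the rebate, buyers effectively pay pb = ps − 19, where ps is the price sellers receive.
Demand in terms of ps becomes qd = 588 − 0.3(ps − 19) = 593.7 - 0.3ps. Setting this equal to supply: 593.7 - 0.3ps = -301 + 2ps, so ps = 389.
Buyers pay pb = 389 − 19 = 370; q' = -301 + 2·389 = 477.
Government outlay = subsidy × quantity = 19 × 477 = 9063.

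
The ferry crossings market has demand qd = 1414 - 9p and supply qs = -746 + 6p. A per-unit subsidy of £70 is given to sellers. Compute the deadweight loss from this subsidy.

Pre-subsidy: 1414 - 9p = -746 + 6p gives p* = 144, q* = 118.
With the subsidy, sellers receive ps = pb + 70 for each unit, where pb is the price buyers pay.
Supply in terms of pb becomes qs = -746 + 6(pb + 70) = -326 + 6pb. Setting this equal to demand: 1414 - 9pb = -326 + 6pb, so pb = 116.
Sellers receive ps = 116 + 70 = 186; q' = 1414 − 9·116 = 370.
The subsidy expands output by 370 − 118 = 252 past the efficient level; on those units the gap between marginal cost and willingness to pay runs from 0 up to 70.
DWL = ½ × 70 × 252 = 8820.

Deadweight loss = £8820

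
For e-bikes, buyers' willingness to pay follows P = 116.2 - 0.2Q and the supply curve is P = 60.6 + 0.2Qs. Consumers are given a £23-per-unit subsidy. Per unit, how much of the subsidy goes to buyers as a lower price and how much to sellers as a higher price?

Pre-subsidy: 116.2 - 0.2Q = 60.6 + 0.2Q gives Q* = 139 and P* = 88.4.
With the rebate, buyers effectively pay Pb = Ps − 23, where Ps is the price sellers receive.
On the curves, Pb = 116.2 - 0.2Q and Ps = 60.6 + 0.2Q; the wedge Ps − Pb = 23 gives 60.6 + 0.2Q − (116.2 - 0.2Q) = 23, so Q' = 196.5.
Then Pb = 116.2 − 0.2·196.5 = 76.9 and Ps = 60.6 + 0.2·196.5 = 99.9.
Buyers' price falls by P* − Pb = 88.4 − 76.9 = 11.5; sellers' price rises by Ps − P* = 99.9 − 88.4 = 11.5.

Buyers gain £11.5 per unit; sellers gain £11.5 per unit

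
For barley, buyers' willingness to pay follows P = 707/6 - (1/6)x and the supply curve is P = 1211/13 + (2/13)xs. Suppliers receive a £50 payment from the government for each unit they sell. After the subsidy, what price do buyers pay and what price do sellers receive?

Pre-subsidy: 707/6 - (1/6)x = 1211/13 + (2/13)x gives x* = 77 and P* = 105.
With the subsidy, sellers receive Ps = Pb + 50 for each unit, where Pb is the price buyers pay.
On the curves, Pb = 707/6 - (1/6)x and Ps = 1211/13 + (2/13)x; the wedge Ps − Pb = 50 gives 1211/13 + (2/13)x − (707/6 - (1/6)x) = 50, so x' = 233.
Then Pb = 707/6 − (1/6)·233 = 79 and Ps = 1211/13 + (2/13)·233 = 129.

Buyers pay £79; sellers receive £129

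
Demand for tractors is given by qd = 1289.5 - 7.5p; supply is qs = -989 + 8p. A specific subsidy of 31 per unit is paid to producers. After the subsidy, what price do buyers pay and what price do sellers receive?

Pre-subsidy: 1289.5 - 7.5p = -989 + 8p gives p* = 147, q* = 187.
With the subsidy, sellers receive ps = pb + 31 for each unit, where pb is the price buyers pay.
Supply in terms of pb becomes qs = -989 + 8(pb + 31) = -741 + 8pb. Setting this equal to demand: 1289.5 - 7.5pb = -741 + 8pb, so pb = 131.
Sellers receive ps = 131 + 31 = 162; q' = 1289.5 − 7.5·131 = 307.

Buyers pay 131; sellers receive 162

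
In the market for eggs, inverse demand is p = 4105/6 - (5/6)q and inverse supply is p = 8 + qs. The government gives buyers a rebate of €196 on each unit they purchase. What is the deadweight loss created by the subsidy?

Deadweight loss = 115248/11

Pre-subsidy: 4105/6 - (5/6)q = 8 + q gives q* = 4057/11 and p* = 4145/11.
With the rebate, buyers effectively pay pb = ps − 196, where ps is the price sellers receive.
On the curves, pb = 4105/6 - (5/6)q and ps = 8 + q; the wedge ps − pb = 196 gives 8 + q − (4105/6 - (5/6)q) = 196, so q' = 5233/11.
Then pb = 4105/6 − (5/6)·(5233/11) = 3165/11 and ps = 8 + 1·(5233/11) = 5321/11.
The subsidy expands output by 5233/11 − 4057/11 = 1176/11 past the efficient level; on those units the gap between marginal cost and willingness to pay runs from 0 up to 196.
DWL = ½ × 196 × 1176/11 = 115248/11.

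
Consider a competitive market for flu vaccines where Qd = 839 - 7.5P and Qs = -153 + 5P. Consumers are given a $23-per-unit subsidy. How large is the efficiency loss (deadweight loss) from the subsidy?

Deadweight loss = $793.5

Pre-subsidy: 839 - 7.5P = -153 + 5P gives P* = 79.36, Q* = 243.8.
With the rebate, buyers effectively pay Pb = Ps − 23, where Ps is the price sellers receive.
Demand in terms of Ps becomes Qd = 839 − 7.5(Ps − 23) = 1011.5 - 7.5Ps. Setting this equal to supply: 1011.5 - 7.5Ps = -153 + 5Ps, so Ps = 93.16.
Buyers pay Pb = 93.16 − 23 = 70.16; Q' = -153 + 5·93.16 = 312.8.
The subsidy expands output by 312.8 − 243.8 = 69 past the efficient level; on those units the gap between marginal cost and willingness to pay runs from 0 up to 23.
DWL = ½ × 23 × 69 = 793.5.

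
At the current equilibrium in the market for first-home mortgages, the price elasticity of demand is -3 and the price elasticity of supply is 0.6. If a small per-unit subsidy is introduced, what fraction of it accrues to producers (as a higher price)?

Producer share = 5/6

For a small subsidy around the equilibrium, the benefit split depends on the relative slopes, which at a point are proportional to the elasticities.
Buyer share = εs/(εs + |εd|) = 0.6/(0.6 + 3) = 1/6; seller share = |εd|/(εs + |εd|) = 5/6.
So producers capture 5/6 of the subsidy.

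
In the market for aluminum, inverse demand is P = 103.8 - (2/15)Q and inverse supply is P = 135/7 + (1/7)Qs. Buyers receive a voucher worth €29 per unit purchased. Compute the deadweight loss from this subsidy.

Pre-subsidy: 103.8 - (2/15)Q = 135/7 + (1/7)Q gives Q* = 306 and P* = 63.
With the rebate, buyers effectively pay Pb = Ps − 29, where Ps is the price sellers receive.
On the curves, Pb = 103.8 - (2/15)Q and Ps = 135/7 + (1/7)Q; the wedge Ps − Pb = 29 gives 135/7 + (1/7)Q − (103.8 - (2/15)Q) = 29, so Q' = 411.
Then Pb = 103.8 − (2/15)·411 = 49 and Ps = 135/7 + (1/7)·411 = 78.
The subsidy expands output by 411 − 306 = 105 past the efficient level; on those units the gap between marginal cost and willingness to pay runs from 0 up to 29.
DWL = ½ × 29 × 105 = 1522.5.

Deadweight loss = €1522.5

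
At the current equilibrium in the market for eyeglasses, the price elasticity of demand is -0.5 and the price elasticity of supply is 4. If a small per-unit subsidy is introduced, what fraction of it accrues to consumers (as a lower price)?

Consumer share = 8/9

For a small subsidy around the equilibrium, the benefit split depends on the relative slopes, which at a point are proportional to the elasticities.
Buyer share = εs/(εs + |εd|) = 4/(4 + 0.5) = 8/9; seller share = |εd|/(εs + |εd|) = 1/9.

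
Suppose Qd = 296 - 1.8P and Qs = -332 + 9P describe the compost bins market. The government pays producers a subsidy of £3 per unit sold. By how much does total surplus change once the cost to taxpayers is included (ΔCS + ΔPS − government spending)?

Net change in total surplus = -£6.75

Pre-subsidy: 296 - 1.8P = -332 + 9P gives P* = 1570/27, Q* = 574/3.
With the subsidy, sellers receive Ps = Pb + 3 for each unit, where Pb is the price buyers pay.
Supply in terms of Pb becomes Qs = -332 + 9(Pb + 3) = -305 + 9Pb. Setting this equal to demand: 296 - 1.8Pb = -305 + 9Pb, so Pb = 3005/54.
Sellers receive Ps = 3005/54 + 3 = 3167/54; Q' = 296 − 1.8·(3005/54) = 1175/6.
ΔCS = ½(574/3 + 1175/6)(1570/27 − 3005/54) = 11615/24; ΔPS = ½(574/3 + 1175/6)(3167/54 − 1570/27) = 2323/24.
Government spending = 3 × 1175/6 = 587.5.
Net change = 11615/24 + 2323/24 − 587.5 = -6.75. The loss equals the DWL triangle ½·3·4.5.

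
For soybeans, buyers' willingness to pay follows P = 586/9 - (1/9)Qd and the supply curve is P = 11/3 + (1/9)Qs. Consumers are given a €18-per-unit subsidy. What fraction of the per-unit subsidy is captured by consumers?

Pre-subsidy: 586/9 - (1/9)Q = 11/3 + (1/9)Q gives Q* = 276.5 and P* = 619/18.
With the rebate, buyers effectively pay Pb = Ps − 18, where Ps is the price sellers receive.
On the curves, Pb = 586/9 - (1/9)Q and Ps = 11/3 + (1/9)Q; the wedge Ps − Pb = 18 gives 11/3 + (1/9)Q − (586/9 - (1/9)Q) = 18, so Q' = 357.5.
Then Pb = 586/9 − (1/9)·357.5 = 457/18 and Ps = 11/3 + (1/9)·357.5 = 781/18.
Buyers' price falls by P* − Pb = 619/18 − 457/18 = 9; sellers' price rises by Ps − P* = 781/18 − 619/18 = 9.
So consumers capture 9/18 = 0.5 of each unit of subsidy.

Consumer share = 0.5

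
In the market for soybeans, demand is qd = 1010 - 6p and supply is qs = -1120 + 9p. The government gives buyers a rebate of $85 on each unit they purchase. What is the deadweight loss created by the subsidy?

Pre-subsidy: 1010 - 6p = -1120 + 9p gives p* = 142, q* = 158.
With the rebate, buyers effectively pay pb = ps − 85, where ps is the price sellers receive.
Demand in terms of ps becomes qd = 1010 − 6(ps − 85) = 1520 - 6ps. Setting this equal to supply: 1520 - 6ps = -1120 + 9ps, so ps = 176.
Buyers pay pb = 176 − 85 = 91; q' = -1120 + 9·176 = 464.
The subsidy expands output by 464 − 158 = 306 past the efficient level; on those units the gap between marginal cost and willingness to pay runs from 0 up to 85.
DWL = ½ × 85 × 306 = 13005.

Deadweight loss = $13005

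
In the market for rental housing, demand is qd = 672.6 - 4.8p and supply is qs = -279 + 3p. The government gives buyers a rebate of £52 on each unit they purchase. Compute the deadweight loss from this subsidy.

Deadweight loss = £2496

Pre-subsidy: 672.6 - 4.8p = -279 + 3p gives p* = 122, q* = 87.
With the rebate, buyers effectively pay pb = ps − 52, where ps is the price sellers receive.
Demand in terms of ps becomes qd = 672.6 − 4.8(ps − 52) = 922.2 - 4.8ps. Setting this equal to supply: 922.2 - 4.8ps = -279 + 3ps, so ps = 154.
Buyers pay pb = 154 − 52 = 102; q' = -279 + 3·154 = 183.
The subsidy expands output by 183 − 87 = 96 past the efficient level; on those units the gap between marginal cost and willingness to pay runs from 0 up to 52.
DWL = ½ × 52 × 96 = 2496.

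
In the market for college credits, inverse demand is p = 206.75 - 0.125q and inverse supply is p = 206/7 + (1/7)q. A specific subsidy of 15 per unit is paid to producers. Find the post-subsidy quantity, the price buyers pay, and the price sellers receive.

Pre-subsidy: 206.75 - 0.125q = 206/7 + (1/7)q gives q* = 662 and p* = 124.
With the subsidy, sellers receive ps = pb + 15 for each unit, where pb is the price buyers pay.
On the curves, pb = 206.75 - 0.125q and ps = 206/7 + (1/7)q; the wedge ps − pb = 15 gives 206/7 + (1/7)q − (206.75 - 0.125q) = 15, so q' = 718.
Then pb = 206.75 − 0.125·718 = 117 and ps = 206/7 + (1/7)·718 = 132.

q' = 718; buyers pay 117; sellers receive 132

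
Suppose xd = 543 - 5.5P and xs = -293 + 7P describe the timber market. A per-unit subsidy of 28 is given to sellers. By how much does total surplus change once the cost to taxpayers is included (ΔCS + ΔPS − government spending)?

Net change in total surplus = -1207.36

Pre-subsidy: 543 - 5.5P = -293 + 7P gives P* = 66.88, x* = 175.16.
With the subsidy, sellers receive Ps = Pb + 28 for each unit, where Pb is the price buyers pay.
Supply in terms of Pb becomes xs = -293 + 7(Pb + 28) = -97 + 7Pb. Setting this equal to demand: 543 - 5.5Pb = -97 + 7Pb, so Pb = 51.2.
Sellers receive Ps = 51.2 + 28 = 79.2; x' = 543 − 5.5·51.2 = 261.4.
ΔCS = ½(175.16 + 261.4)(66.88 − 51.2) = 3422.6304; ΔPS = ½(175.16 + 261.4)(79.2 − 66.88) = 2689.2096.
Government spending = 28 × 261.4 = 7319.2.
Net change = 3422.6304 + 2689.2096 − 7319.2 = -1207.36. The loss equals the DWL triangle ½·28·86.24.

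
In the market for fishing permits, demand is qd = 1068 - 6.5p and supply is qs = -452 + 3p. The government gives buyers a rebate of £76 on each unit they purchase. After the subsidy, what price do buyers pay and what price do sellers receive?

Buyers pay £136; sellers receive £212

Pre-subsidy: 1068 - 6.5p = -452 + 3p gives p* = 160, q* = 28.
With the rebate, buyers effectively pay pb = ps − 76, where ps is the price sellers receive.
Demand in terms of ps becomes qd = 1068 − 6.5(ps − 76) = 1562 - 6.5ps. Setting this equal to supply: 1562 - 6.5ps = -452 + 3ps, so ps = 212.
Buyers pay pb = 212 − 76 = 136; q' = -452 + 3·212 = 184.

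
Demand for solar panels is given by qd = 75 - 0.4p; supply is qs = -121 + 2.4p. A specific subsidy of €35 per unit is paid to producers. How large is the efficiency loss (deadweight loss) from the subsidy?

Pre-subsidy: 75 - 0.4p = -121 + 2.4p gives p* = 70, q* = 47.
With the subsidy, sellers receive ps = pb + 35 for each unit, where pb is the price buyers pay.
Supply in terms of pb becomes qs = -121 + 2.4(pb + 35) = -37 + 2.4pb. Setting this equal to demand: 75 - 0.4pb = -37 + 2.4pb, so pb = 40.
Sellers receive ps = 40 + 35 = 75; q' = 75 − 0.4·40 = 59.
The subsidy expands output by 59 − 47 = 12 past the efficient level; on those units the gap between marginal cost and willingness to pay runs from 0 up to 35.
DWL = ½ × 35 × 12 = 210.

Deadweight loss = €210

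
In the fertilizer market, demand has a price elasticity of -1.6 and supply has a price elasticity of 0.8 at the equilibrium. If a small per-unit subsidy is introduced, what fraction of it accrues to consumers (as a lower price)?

Consumer share = 1/3

For a small subsidy around the equilibrium, the benefit split depends on the relative slopes, which at a point are proportional to the elasticities.
Buyer share = εs/(εs + |εd|) = 0.8/(0.8 + 1.6) = 1/3; seller share = |εd|/(εs + |εd|) = 2/3.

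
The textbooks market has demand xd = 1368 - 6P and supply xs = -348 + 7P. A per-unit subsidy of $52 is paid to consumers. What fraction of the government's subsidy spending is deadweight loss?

DWL / government spending = 7/62

Pre-subsidy: 1368 - 6P = -348 + 7P gives P* = 132, x* = 576.
With the rebate, buyers effectively pay Pb = Ps − 52, where Ps is the price sellers receive.
Demand in terms of Ps becomes xd = 1368 − 6(Ps − 52) = 1680 - 6Ps. Setting this equal to supply: 1680 - 6Ps = -348 + 7Ps, so Ps = 156.
Buyers pay Pb = 156 − 52 = 104; x' = -348 + 7·156 = 744.
ΔCS = ½(576 + 744)(132 − 104) = 18480; ΔPS = ½(576 + 744)(156 − 132) = 15840.
Government spending = 52 × 744 = 38688.
DWL = ½ × 52 × (744 − 576) = 4368; fraction = 4368 / 38688 = 7/62.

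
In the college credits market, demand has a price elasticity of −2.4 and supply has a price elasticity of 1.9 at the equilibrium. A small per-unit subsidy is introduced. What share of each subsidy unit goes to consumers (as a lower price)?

For a small subsidy around the equilibrium, the benefit split depends on the relative slopes, which at a point are proportional to the elasticities.
Buyer share = εs/(εs + |εd|) = 1.9/(1.9 + 2.4) = 19/43; seller share = |εd|/(εs + |εd|) = 24/43.

Consumer share = 19/43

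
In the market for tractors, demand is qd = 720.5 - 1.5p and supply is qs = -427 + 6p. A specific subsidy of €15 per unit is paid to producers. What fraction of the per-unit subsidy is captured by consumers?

Pre-subsidy: 720.5 - 1.5p = -427 + 6p gives p* = 153, q* = 491.
With the subsidy, sellers receive ps = pb + 15 for each unit, where pb is the price buyers pay.
Supply in terms of pb becomes qs = -427 + 6(pb + 15) = -337 + 6pb. Setting this equal to demand: 720.5 - 1.5pb = -337 + 6pb, so pb = 141.
Sellers receive ps = 141 + 15 = 156; q' = 720.5 − 1.5·141 = 509.
Buyers' price falls by p* − pb = 153 − 141 = 12; sellers' price rises by ps − p* = 156 − 153 = 3.
So consumers capture 12/15 = 0.8 of each unit of subsidy.

Consumer share = 0.8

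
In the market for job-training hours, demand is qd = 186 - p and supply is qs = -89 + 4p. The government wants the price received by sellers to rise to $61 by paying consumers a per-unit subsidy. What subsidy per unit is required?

At a seller price of 61, quantity supplied is -89 + 4·61 = 155.
Buyers absorb 155 only when they pay pb with 186 − 1·pb = 155, i.e. pb = 31.
s = ps − pb = 61 − 31 = 30.

Required subsidy s = $30 per unit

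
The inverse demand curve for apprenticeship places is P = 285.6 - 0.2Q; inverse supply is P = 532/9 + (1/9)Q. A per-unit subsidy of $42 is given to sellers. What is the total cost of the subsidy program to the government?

Government cost = $36246

Pre-subsidy: 285.6 - 0.2Q = 532/9 + (1/9)Q gives Q* = 728 and P* = 140.
With the subsidy, sellers receive Ps = Pb + 42 for each unit, where Pb is the price buyers pay.
On the curves, Pb = 285.6 - 0.2Q and Ps = 532/9 + (1/9)Q; the wedge Ps − Pb = 42 gives 532/9 + (1/9)Q − (285.6 - 0.2Q) = 42, so Q' = 863.
Then Pb = 285.6 − 0.2·863 = 113 and Ps = 532/9 + (1/9)·863 = 155.
Government outlay = subsidy × quantity = 42 × 863 = 36246.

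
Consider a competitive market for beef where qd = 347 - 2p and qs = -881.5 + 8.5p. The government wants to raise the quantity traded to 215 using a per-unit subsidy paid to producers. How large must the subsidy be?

Required subsidy s = 63 per unit

At q = 215, invert demand for the buyer price: pb = (347 − 215)/2 = 66; invert supply for the seller price: ps = (215 − (-881.5))/8.5 = 129.
The subsidy must fill the gap: s = ps − pb = 129 − 66 = 63.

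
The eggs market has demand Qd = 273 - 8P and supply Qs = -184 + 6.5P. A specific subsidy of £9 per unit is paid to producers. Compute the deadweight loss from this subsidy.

Deadweight loss = 4212/29

Pre-subsidy: 273 - 8P = -184 + 6.5P gives P* = 914/29, Q* = 605/29.
With the subsidy, sellers receive Ps = Pb + 9 for each unit, where Pb is the price buyers pay.
Supply in terms of Pb becomes Qs = -184 + 6.5(Pb + 9) = -125.5 + 6.5Pb. Setting this equal to demand: 273 - 8Pb = -125.5 + 6.5Pb, so Pb = 797/29.
Sellers receive Ps = 797/29 + 9 = 1058/29; Q' = 273 − 8·(797/29) = 1541/29.
The subsidy expands output by 1541/29 − 605/29 = 936/29 past the efficient level; on those units the gap between marginal cost and willingness to pay runs from 0 up to 9.
DWL = ½ × 9 × 936/29 = 4212/29.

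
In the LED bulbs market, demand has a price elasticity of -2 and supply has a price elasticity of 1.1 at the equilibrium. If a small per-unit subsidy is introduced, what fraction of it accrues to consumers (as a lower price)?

For a small subsidy around the equilibrium, the benefit split depends on the relative slopes, which at a point are proportional to the elasticities.
Buyer share = εs/(εs + |εd|) = 1.1/(1.1 + 2) = 11/31; seller share = |εd|/(εs + |εd|) = 20/31.

Consumer share = 11/31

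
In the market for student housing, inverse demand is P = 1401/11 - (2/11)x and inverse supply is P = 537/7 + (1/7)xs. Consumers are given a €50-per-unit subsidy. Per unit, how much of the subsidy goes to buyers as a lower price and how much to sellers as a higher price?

Pre-subsidy: 1401/11 - (2/11)x = 537/7 + (1/7)x gives x* = 156 and P* = 99.
With the rebate, buyers effectively pay Pb = Ps − 50, where Ps is the price sellers receive.
On the curves, Pb = 1401/11 - (2/11)x and Ps = 537/7 + (1/7)x; the wedge Ps − Pb = 50 gives 537/7 + (1/7)x − (1401/11 - (2/11)x) = 50, so x' = 310.
Then Pb = 1401/11 − (2/11)·310 = 71 and Ps = 537/7 + (1/7)·310 = 121.
Buyers' price falls by P* − Pb = 99 − 71 = 28; sellers' price rises by Ps − P* = 121 − 99 = 22.

Buyers gain €28 per unit; sellers gain €22 per unit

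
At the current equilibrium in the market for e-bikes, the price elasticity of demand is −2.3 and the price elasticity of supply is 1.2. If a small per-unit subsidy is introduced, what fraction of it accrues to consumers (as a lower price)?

For a small subsidy around the equilibrium, the benefit split depends on the relative slopes, which at a point are proportional to the elasticities.
Buyer share = εs/(εs + |εd|) = 1.2/(1.2 + 2.3) = 12/35; seller share = |εd|/(εs + |εd|) = 23/35.

Consumer share = 12/35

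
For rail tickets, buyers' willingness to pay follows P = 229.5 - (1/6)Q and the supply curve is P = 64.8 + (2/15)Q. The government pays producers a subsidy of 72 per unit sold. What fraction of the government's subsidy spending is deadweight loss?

DWL / government spending = 40/263

Pre-subsidy: 229.5 - (1/6)Q = 64.8 + (2/15)Q gives Q* = 549 and P* = 138.
With the subsidy, sellers receive Ps = Pb + 72 for each unit, where Pb is the price buyers pay.
On the curves, Pb = 229.5 - (1/6)Q and Ps = 64.8 + (2/15)Q; the wedge Ps − Pb = 72 gives 64.8 + (2/15)Q − (229.5 - (1/6)Q) = 72, so Q' = 789.
Then Pb = 229.5 − (1/6)·789 = 98 and Ps = 64.8 + (2/15)·789 = 170.
ΔCS = ½(549 + 789)(138 − 98) = 26760; ΔPS = ½(549 + 789)(170 − 138) = 21408.
Government spending = 72 × 789 = 56808.
DWL = ½ × 72 × (789 − 549) = 8640; fraction = 8640 / 56808 = 40/263.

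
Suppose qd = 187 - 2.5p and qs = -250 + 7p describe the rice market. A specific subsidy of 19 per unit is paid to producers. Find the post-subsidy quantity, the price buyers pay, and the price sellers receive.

Pre-subsidy: 187 - 2.5p = -250 + 7p gives p* = 46, q* = 72.
With the subsidy, sellers receive ps = pb + 19 for each unit, where pb is the price buyers pay.
Supply in terms of pb becomes qs = -250 + 7(pb + 19) = -117 + 7pb. Setting this equal to demand: 187 - 2.5pb = -117 + 7pb, so pb = 32.
Sellers receive ps = 32 + 19 = 51; q' = 187 − 2.5·32 = 107.

q' = 107; buyers pay 32; sellers receive 51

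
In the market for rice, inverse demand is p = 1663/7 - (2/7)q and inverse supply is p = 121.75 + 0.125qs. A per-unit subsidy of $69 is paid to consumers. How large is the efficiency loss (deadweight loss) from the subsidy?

Deadweight loss = $5796

Pre-subsidy: 1663/7 - (2/7)q = 121.75 + 0.125q gives q* = 282 and p* = 157.
With the rebate, buyers effectively pay pb = ps − 69, where ps is the price sellers receive.
On the curves, pb = 1663/7 - (2/7)q and ps = 121.75 + 0.125q; the wedge ps − pb = 69 gives 121.75 + 0.125q − (1663/7 - (2/7)q) = 69, so q' = 450.
Then pb = 1663/7 − (2/7)·450 = 109 and ps = 121.75 + 0.125·450 = 178.
The subsidy expands output by 450 − 282 = 168 past the efficient level; on those units the gap between marginal cost and willingness to pay runs from 0 up to 69.
DWL = ½ × 69 × 168 = 5796.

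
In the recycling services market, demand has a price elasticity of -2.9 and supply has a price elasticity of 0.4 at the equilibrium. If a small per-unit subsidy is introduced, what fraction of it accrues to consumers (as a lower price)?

For a small subsidy around the equilibrium, the benefit split depends on the relative slopes, which at a point are proportional to the elasticities.
Buyer share = εs/(εs + |εd|) = 0.4/(0.4 + 2.9) = 4/33; seller share = |εd|/(εs + |εd|) = 29/33.

Consumer share = 4/33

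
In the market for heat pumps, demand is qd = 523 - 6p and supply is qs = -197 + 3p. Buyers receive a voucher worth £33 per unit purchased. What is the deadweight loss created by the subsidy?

Pre-subsidy: 523 - 6p = -197 + 3p gives p* = 80, q* = 43.
With the rebate, buyers effectively pay pb = ps − 33, where ps is the price sellers receive.
Demand in terms of ps becomes qd = 523 − 6(ps − 33) = 721 - 6ps. Setting this equal to supply: 721 - 6ps = -197 + 3ps, so ps = 102.
Buyers pay pb = 102 − 33 = 69; q' = -197 + 3·102 = 109.
The subsidy expands output by 109 − 43 = 66 past the efficient level; on those units the gap between marginal cost and willingness to pay runs from 0 up to 33.
DWL = ½ × 33 × 66 = 1089.

Deadweight loss = £1089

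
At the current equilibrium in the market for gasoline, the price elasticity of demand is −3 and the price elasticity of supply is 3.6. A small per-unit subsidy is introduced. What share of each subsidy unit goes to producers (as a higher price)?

Producer share = 5/11

For a small subsidy around the equilibrium, the benefit split depends on the relative slopes, which at a point are proportional to the elasticities.
Buyer share = εs/(εs + |εd|) = 3.6/(3.6 + 3) = 6/11; seller share = |εd|/(εs + |εd|) = 5/11.
So producers capture 5/11 of the subsidy.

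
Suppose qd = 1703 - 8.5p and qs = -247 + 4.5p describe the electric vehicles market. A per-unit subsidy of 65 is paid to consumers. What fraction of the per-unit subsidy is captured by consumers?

Consumer share = 9/26

Pre-subsidy: 1703 - 8.5p = -247 + 4.5p gives p* = 150, q* = 428.
With the rebate, buyers effectively pay pb = ps − 65, where ps is the price sellers receive.
Demand in terms of ps becomes qd = 1703 − 8.5(ps − 65) = 2255.5 - 8.5ps. Setting this equal to supply: 2255.5 - 8.5ps = -247 + 4.5ps, so ps = 192.5.
Buyers pay pb = 192.5 − 65 = 127.5; q' = -247 + 4.5·192.5 = 619.25.
Buyers' price falls by p* − pb = 150 − 127.5 = 22.5; sellers' price rises by ps − p* = 192.5 − 150 = 42.5.
So consumers capture 22.5/65 = 9/26 of each unit of subsidy.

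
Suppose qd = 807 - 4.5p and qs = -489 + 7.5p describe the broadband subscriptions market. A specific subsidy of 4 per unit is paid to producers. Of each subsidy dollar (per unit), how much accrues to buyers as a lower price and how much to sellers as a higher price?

Pre-subsidy: 807 - 4.5p = -489 + 7.5p gives p* = 108, q* = 321.
With the subsidy, sellers receive ps = pb + 4 for each unit, where pb is the price buyers pay.
Supply in terms of pb becomes qs = -489 + 7.5(pb + 4) = -459 + 7.5pb. Setting this equal to demand: 807 - 4.5pb = -459 + 7.5pb, so pb = 105.5.
Sellers receive ps = 105.5 + 4 = 109.5; q' = 807 − 4.5·105.5 = 332.25.
Buyers' price falls by p* − pb = 108 − 105.5 = 2.5; sellers' price rises by ps − p* = 109.5 − 108 = 1.5.

Buyers gain 2.5 per unit; sellers gain 1.5 per unit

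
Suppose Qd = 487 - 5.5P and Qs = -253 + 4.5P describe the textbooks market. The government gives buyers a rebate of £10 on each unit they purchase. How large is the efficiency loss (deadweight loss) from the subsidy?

Pre-subsidy: 487 - 5.5P = -253 + 4.5P gives P* = 74, Q* = 80.
With the rebate, buyers effectively pay Pb = Ps − 10, where Ps is the price sellers receive.
Demand in terms of Ps becomes Qd = 487 − 5.5(Ps − 10) = 542 - 5.5Ps. Setting this equal to supply: 542 - 5.5Ps = -253 + 4.5Ps, so Ps = 79.5.
Buyers pay Pb = 79.5 − 10 = 69.5; Q' = -253 + 4.5·79.5 = 104.75.
The subsidy expands output by 104.75 − 80 = 24.75 past the efficient level; on those units the gap between marginal cost and willingness to pay runs from 0 up to 10.
DWL = ½ × 10 × 24.75 = 123.75.

Deadweight loss = £123.75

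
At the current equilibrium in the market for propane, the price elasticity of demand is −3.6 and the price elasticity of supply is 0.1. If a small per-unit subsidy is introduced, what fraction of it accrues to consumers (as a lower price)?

For a small subsidy around the equilibrium, the benefit split depends on the relative slopes, which at a point are proportional to the elasticities.
Buyer share = εs/(εs + |εd|) = 0.1/(0.1 + 3.6) = 1/37; seller share = |εd|/(εs + |εd|) = 36/37.

Consumer share = 1/37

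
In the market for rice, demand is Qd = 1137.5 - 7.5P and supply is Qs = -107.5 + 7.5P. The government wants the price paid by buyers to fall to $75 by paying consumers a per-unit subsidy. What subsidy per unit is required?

Required subsidy s = $16 per unit

At a buyer price of 75, quantity demanded is 1137.5 − 7.5·75 = 575.
Sellers supply 575 only when they receive Ps with -107.5 + 7.5·Ps = 575, i.e. Ps = 91.
s = Ps − Pb = 91 − 75 = 16.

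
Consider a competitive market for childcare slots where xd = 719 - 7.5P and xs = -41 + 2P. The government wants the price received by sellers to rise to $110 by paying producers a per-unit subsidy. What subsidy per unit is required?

At a seller price of 110, quantity supplied is -41 + 2·110 = 179.
Buyers absorb 179 only when they pay Pb with 719 − 7.5·Pb = 179, i.e. Pb = 72.
s = Ps − Pb = 110 − 72 = 38.

Required subsidy s = $38 per unit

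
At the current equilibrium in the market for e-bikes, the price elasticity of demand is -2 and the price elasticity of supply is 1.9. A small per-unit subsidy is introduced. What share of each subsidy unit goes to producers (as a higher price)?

Producer share = 20/39

For a small subsidy around the equilibrium, the benefit split depends on the relative slopes, which at a point are proportional to the elasticities.
Buyer share = εs/(εs + |εd|) = 1.9/(1.9 + 2) = 19/39; seller share = |εd|/(εs + |εd|) = 20/39.
So producers capture 20/39 of the subsidy.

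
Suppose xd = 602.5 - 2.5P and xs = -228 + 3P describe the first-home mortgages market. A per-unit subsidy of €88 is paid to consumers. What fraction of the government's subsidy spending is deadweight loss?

DWL / government spending = 4/23

Pre-subsidy: 602.5 - 2.5P = -228 + 3P gives P* = 151, x* = 225.
With the rebate, buyers effectively pay Pb = Ps − 88, where Ps is the price sellers receive.
Demand in terms of Ps becomes xd = 602.5 − 2.5(Ps − 88) = 822.5 - 2.5Ps. Setting this equal to supply: 822.5 - 2.5Ps = -228 + 3Ps, so Ps = 191.
Buyers pay Pb = 191 − 88 = 103; x' = -228 + 3·191 = 345.
ΔCS = ½(225 + 345)(151 − 103) = 13680; ΔPS = ½(225 + 345)(191 − 151) = 11400.
Government spending = 88 × 345 = 30360.
DWL = ½ × 88 × (345 − 225) = 5280; fraction = 5280 / 30360 = 4/23.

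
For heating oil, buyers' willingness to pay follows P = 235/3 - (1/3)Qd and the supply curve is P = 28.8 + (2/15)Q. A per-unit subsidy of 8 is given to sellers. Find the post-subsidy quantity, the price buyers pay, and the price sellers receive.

Q' = 863/7; buyers pay 782/21; sellers receive 950/21

Pre-subsidy: 235/3 - (1/3)Q = 28.8 + (2/15)Q gives Q* = 743/7 and P* = 902/21.
With the subsidy, sellers receive Ps = Pb + 8 for each unit, where Pb is the price buyers pay.
On the curves, Pb = 235/3 - (1/3)Q and Ps = 28.8 + (2/15)Q; the wedge Ps − Pb = 8 gives 28.8 + (2/15)Q − (235/3 - (1/3)Q) = 8, so Q' = 863/7.
Then Pb = 235/3 − (1/3)·(863/7) = 782/21 and Ps = 28.8 + (2/15)·(863/7) = 950/21.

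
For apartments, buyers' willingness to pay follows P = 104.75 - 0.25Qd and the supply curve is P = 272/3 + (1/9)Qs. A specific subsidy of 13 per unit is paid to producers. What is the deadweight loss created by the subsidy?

Pre-subsidy: 104.75 - 0.25Q = 272/3 + (1/9)Q gives Q* = 39 and P* = 95.
With the subsidy, sellers receive Ps = Pb + 13 for each unit, where Pb is the price buyers pay.
On the curves, Pb = 104.75 - 0.25Q and Ps = 272/3 + (1/9)Q; the wedge Ps − Pb = 13 gives 272/3 + (1/9)Q − (104.75 - 0.25Q) = 13, so Q' = 75.
Then Pb = 104.75 − 0.25·75 = 86 and Ps = 272/3 + (1/9)·75 = 99.
The subsidy expands output by 75 − 39 = 36 past the efficient level; on those units the gap between marginal cost and willingness to pay runs from 0 up to 13.
DWL = ½ × 13 × 36 = 234.

Deadweight loss = 234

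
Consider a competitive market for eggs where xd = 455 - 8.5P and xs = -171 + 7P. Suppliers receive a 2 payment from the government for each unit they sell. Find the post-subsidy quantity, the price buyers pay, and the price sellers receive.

x' = 3701/31; buyers pay 1224/31; sellers receive 1286/31

Pre-subsidy: 455 - 8.5P = -171 + 7P gives P* = 1252/31, x* = 3463/31.
With the subsidy, sellers receive Ps = Pb + 2 for each unit, where Pb is the price buyers pay.
Supply in terms of Pb becomes xs = -171 + 7(Pb + 2) = -157 + 7Pb. Setting this equal to demand: 455 - 8.5Pb = -157 + 7Pb, so Pb = 1224/31.
Sellers receive Ps = 1224/31 + 2 = 1286/31; x' = 455 − 8.5·(1224/31) = 3701/31.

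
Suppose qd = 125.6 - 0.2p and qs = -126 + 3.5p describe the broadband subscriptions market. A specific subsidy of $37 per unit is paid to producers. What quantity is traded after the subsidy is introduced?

q' = 119

Pre-subsidy: 125.6 - 0.2p = -126 + 3.5p gives p* = 68, q* = 112.
With the subsidy, sellers receive ps = pb + 37 for each unit, where pb is the price buyers pay.
Supply in terms of pb becomes qs = -126 + 3.5(pb + 37) = 3.5 + 3.5pb. Setting this equal to demand: 125.6 - 0.2pb = 3.5 + 3.5pb, so pb = 33.
Sellers receive ps = 33 + 37 = 70; q' = 125.6 − 0.2·33 = 119.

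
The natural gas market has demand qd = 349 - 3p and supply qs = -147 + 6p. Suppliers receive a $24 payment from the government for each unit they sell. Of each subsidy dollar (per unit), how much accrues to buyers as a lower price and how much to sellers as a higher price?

Pre-subsidy: 349 - 3p = -147 + 6p gives p* = 496/9, q* = 551/3.
With the subsidy, sellers receive ps = pb + 24 for each unit, where pb is the price buyers pay.
Supply in terms of pb becomes qs = -147 + 6(pb + 24) = -3 + 6pb. Setting this equal to demand: 349 - 3pb = -3 + 6pb, so pb = 352/9.
Sellers receive ps = 352/9 + 24 = 568/9; q' = 349 − 3·(352/9) = 695/3.
Buyers' price falls by p* − pb = 496/9 − 352/9 = 16; sellers' price rises by ps − p* = 568/9 − 496/9 = 8.

Buyers gain $16 per unit; sellers gain $8 per unit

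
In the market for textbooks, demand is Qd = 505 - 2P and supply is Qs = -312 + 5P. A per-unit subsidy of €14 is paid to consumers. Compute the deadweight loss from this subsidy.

Pre-subsidy: 505 - 2P = -312 + 5P gives P* = 817/7, Q* = 1901/7.
With the rebate, buyers effectively pay Pb = Ps − 14, where Ps is the price sellers receive.
Demand in terms of Ps becomes Qd = 505 − 2(Ps − 14) = 533 - 2Ps. Setting this equal to supply: 533 - 2Ps = -312 + 5Ps, so Ps = 845/7.
Buyers pay Pb = 845/7 − 14 = 747/7; Q' = -312 + 5·(845/7) = 2041/7.
The subsidy expands output by 2041/7 − 1901/7 = 20 past the efficient level; on those units the gap between marginal cost and willingness to pay runs from 0 up to 14.
DWL = ½ × 14 × 20 = 140.

Deadweight loss = €140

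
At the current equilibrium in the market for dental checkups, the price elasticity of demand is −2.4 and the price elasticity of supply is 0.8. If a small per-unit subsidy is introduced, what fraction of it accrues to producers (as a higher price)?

For a small subsidy around the equilibrium, the benefit split depends on the relative slopes, which at a point are proportional to the elasticities.
Buyer share = εs/(εs + |εd|) = 0.8/(0.8 + 2.4) = 0.25; seller share = |εd|/(εs + |εd|) = 0.75.
So producers capture 0.75 of the subsidy.

Producer share = 0.75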